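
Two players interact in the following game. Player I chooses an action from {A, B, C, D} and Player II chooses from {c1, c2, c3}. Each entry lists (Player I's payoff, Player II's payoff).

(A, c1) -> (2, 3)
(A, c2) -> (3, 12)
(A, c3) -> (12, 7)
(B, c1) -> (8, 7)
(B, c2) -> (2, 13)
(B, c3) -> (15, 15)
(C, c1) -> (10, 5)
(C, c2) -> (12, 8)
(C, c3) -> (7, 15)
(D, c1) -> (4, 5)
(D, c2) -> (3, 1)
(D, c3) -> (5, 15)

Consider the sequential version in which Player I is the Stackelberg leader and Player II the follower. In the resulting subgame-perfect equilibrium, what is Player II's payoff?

Solve by backward induction (Player I leads).
- A → Player II plays c2 (best of 3, 12, 7); Player I gets 3.
- B → Player II plays c3 (best of 7, 13, 15); Player I gets 15.
- C → Player II plays c3 (best of 5, 8, 15); Player I gets 7.
- D → Player II plays c3 (best of 5, 1, 15); Player I gets 5.
Maximizing over 3, 15, 7, 5, Player I chooses B. Subgame-perfect outcome: (B, c3) with payoffs (15, 15).

15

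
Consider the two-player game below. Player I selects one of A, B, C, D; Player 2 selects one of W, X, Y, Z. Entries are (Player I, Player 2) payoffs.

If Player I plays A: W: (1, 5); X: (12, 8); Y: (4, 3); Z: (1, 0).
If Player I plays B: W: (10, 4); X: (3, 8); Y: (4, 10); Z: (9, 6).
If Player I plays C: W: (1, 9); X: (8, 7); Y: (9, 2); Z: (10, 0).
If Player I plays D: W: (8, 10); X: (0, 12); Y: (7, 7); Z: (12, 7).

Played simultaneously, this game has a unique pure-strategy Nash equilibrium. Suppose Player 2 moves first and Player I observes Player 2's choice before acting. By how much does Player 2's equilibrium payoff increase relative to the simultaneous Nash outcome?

0

Work backward from Player I's decision.
- W → Player I plays B (best of 1, 10, 1, 8); Player 2 gets 4.
- X → Player I plays A (best of 12, 3, 8, 0); Player 2 gets 8.
- Y → Player I plays C (best of 4, 4, 9, 7); Player 2 gets 2.
- Z → Player I plays D (best of 1, 9, 10, 12); Player 2 gets 7.
Among 4, 8, 2, 7, the best is 8 at X. Subgame-perfect outcome: (A, X) with payoffs (12, 8).
For the simultaneous game, intersect best replies.
Player I's best replies: W→B; X→A; Y→C; Z→D.
Player 2's best replies: A→X; B→Y; C→W; D→X.
Only (A, X) has each player best-responding; Nash payoffs (12, 8).
Player 2's commitment gain: 8 − 8 = 0.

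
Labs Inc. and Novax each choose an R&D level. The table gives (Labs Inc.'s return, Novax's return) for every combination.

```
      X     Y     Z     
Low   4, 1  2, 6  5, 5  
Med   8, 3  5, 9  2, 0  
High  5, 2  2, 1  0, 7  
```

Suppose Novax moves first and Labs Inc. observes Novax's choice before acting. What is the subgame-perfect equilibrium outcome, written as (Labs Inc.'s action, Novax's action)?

(Med, Y)

Backward induction with Novax moving first.
- X: BR = Med, leader payoff 3.
- Y: BR = Med, leader payoff 9.
- Z: BR = Low, leader payoff 5.
Among 3, 9, 5, the best is 9 at Y. Subgame-perfect outcome: (Med, Y) with payoffs (5, 9).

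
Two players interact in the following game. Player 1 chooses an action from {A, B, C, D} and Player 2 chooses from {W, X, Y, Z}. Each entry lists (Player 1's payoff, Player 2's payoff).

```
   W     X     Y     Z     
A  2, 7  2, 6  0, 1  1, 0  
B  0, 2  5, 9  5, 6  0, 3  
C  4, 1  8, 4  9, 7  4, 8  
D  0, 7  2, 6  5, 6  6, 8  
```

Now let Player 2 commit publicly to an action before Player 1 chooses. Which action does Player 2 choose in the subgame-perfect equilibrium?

Z

Solve by backward induction (Player 2 leads).
- W → Player 1 plays C (best of 2, 0, 4, 0); Player 2 gets 1.
- X → Player 1 plays C (best of 2, 5, 8, 2); Player 2 gets 4.
- Y → Player 1 plays C (best of 0, 5, 9, 5); Player 2 gets 7.
- Z → Player 1 plays D (best of 1, 0, 4, 6); Player 2 gets 8.
Among 1, 4, 7, 8, the best is 8 at Z. Subgame-perfect outcome: (D, Z) with payoffs (6, 8).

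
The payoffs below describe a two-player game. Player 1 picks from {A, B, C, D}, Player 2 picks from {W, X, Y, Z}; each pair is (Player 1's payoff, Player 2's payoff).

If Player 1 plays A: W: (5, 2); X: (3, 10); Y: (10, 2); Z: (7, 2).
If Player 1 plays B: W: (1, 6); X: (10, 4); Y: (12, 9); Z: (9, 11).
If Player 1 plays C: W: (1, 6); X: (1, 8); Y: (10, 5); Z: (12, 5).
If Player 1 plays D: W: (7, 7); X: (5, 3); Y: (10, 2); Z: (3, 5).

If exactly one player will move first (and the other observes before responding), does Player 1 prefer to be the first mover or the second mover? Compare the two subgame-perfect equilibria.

second

If Player 1 leads: Player 2's best replies are A→X, B→Z, C→X, D→W; Player 1's induced payoffs 3, 9, 1, 7; outcome (B, Z), payoffs (9, 11).
If Player 2 leads: Player 1's best replies are W→D, X→B, Y→B, Z→C; Player 2's induced payoffs 7, 4, 9, 5; outcome (B, Y), payoffs (12, 9).
Player 1 gets 9 moving first and 12 moving second, so Player 1 prefers to move second.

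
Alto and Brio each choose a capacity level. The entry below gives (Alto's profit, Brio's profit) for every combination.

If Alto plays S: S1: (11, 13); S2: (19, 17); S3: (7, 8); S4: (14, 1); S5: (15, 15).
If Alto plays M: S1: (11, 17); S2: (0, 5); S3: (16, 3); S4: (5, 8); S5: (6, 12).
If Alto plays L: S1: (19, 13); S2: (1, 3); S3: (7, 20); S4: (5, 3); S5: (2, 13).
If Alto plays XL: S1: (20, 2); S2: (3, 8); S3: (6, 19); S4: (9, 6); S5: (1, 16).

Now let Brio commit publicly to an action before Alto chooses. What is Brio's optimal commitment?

S2

Alto best-responds to each possible Brio move:
- S1: Alto compares 11, 11, 19, 20 and picks XL; Brio would get 2.
- S2: Alto compares 19, 0, 1, 3 and picks S; Brio would get 17.
- S3: Alto compares 7, 16, 7, 6 and picks M; Brio would get 3.
- S4: Alto compares 14, 5, 5, 9 and picks S; Brio would get 1.
- S5: Alto compares 15, 6, 2, 1 and picks S; Brio would get 15.
Among 2, 17, 3, 1, 15, the best is 17 at S2. Subgame-perfect outcome: (S, S2) with payoffs (19, 17).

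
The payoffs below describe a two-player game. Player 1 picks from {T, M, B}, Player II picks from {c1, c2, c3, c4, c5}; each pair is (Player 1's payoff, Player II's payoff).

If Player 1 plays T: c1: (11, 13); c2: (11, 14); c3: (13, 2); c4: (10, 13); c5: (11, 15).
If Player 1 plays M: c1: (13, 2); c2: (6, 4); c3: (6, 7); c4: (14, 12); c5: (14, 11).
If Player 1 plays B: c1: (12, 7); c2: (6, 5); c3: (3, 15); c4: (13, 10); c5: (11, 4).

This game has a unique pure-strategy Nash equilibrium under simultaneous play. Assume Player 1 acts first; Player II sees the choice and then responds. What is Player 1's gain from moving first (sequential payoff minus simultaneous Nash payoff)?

Work backward from Player II's decision.
- T: Player II compares 13, 14, 2, 13, 15 and picks c5; Player 1 would get 11.
- M: Player II compares 2, 4, 7, 12, 11 and picks c4; Player 1 would get 14.
- B: Player II compares 7, 5, 15, 10, 4 and picks c3; Player 1 would get 3.
Among 11, 14, 3, the best is 14 at M. Subgame-perfect outcome: (M, c4) with payoffs (14, 12).
Under simultaneous play:
Player 1's best replies: c1→M; c2→T; c3→T; c4→M; c5→M.
Player II's best replies: T→c5; M→c4; B→c3.
The unique mutual best reply is (M, c4), giving (14, 12).
Player 1's commitment gain: 14 − 14 = 0.

0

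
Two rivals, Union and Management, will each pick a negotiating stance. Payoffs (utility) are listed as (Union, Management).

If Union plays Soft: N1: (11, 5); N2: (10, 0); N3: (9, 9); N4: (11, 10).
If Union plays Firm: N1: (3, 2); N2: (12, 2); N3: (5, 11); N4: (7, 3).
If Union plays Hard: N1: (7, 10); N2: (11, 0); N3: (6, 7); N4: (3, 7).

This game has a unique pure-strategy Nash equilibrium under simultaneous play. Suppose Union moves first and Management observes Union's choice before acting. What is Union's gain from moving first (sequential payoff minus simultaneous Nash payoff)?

0

Solve by backward induction (Union leads).
- Soft: Management compares 5, 0, 9, 10 and picks N4; Union would get 11.
- Firm: Management compares 2, 2, 11, 3 and picks N3; Union would get 5.
- Hard: Management compares 10, 0, 7, 7 and picks N1; Union would get 7.
Among 11, 5, 7, the best is 11 at Soft. Subgame-perfect outcome: (Soft, N4) with payoffs (11, 10).
For the simultaneous game, intersect best replies.
Union's best replies: N1→Soft; N2→Firm; N3→Soft; N4→Soft.
Management's best replies: Soft→N4; Firm→N3; Hard→N1.
Only (Soft, N4) has each player best-responding; Nash payoffs (11, 10).
Union's commitment gain: 11 − 11 = 0.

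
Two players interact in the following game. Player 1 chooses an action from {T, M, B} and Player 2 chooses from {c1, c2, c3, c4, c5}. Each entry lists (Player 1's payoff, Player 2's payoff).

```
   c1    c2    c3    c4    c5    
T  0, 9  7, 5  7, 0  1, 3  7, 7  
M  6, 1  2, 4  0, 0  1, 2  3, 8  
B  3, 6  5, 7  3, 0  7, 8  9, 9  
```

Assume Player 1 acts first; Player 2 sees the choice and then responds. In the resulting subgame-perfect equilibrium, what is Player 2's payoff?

9

Solve by backward induction (Player 1 leads).
- T: BR = c1, leader payoff 0.
- M: BR = c5, leader payoff 3.
- B: BR = c5, leader payoff 9.
Among 0, 3, 9, the best is 9 at B. Subgame-perfect outcome: (B, c5) with payoffs (9, 9).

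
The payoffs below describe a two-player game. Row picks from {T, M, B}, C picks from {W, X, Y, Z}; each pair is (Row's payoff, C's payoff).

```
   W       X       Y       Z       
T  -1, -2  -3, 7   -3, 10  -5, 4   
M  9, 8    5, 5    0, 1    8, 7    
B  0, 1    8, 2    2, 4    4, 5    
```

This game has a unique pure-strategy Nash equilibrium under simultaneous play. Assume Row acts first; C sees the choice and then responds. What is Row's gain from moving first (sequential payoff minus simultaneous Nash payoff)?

0

Work backward from C's decision.
- T: C compares -2, 7, 10, 4 and picks Y; Row would get -3.
- M: C compares 8, 5, 1, 7 and picks W; Row would get 9.
- B: C compares 1, 2, 4, 5 and picks Z; Row would get 4.
Among -3, 9, 4, the best is 9 at M. Subgame-perfect outcome: (M, W) with payoffs (9, 8).
Under simultaneous play:
Row's best replies: W→M; X→B; Y→B; Z→M.
C's best replies: T→Y; M→W; B→Z.
The unique mutual best reply is (M, W), giving (9, 8).
Row's commitment gain: 9 − 9 = 0.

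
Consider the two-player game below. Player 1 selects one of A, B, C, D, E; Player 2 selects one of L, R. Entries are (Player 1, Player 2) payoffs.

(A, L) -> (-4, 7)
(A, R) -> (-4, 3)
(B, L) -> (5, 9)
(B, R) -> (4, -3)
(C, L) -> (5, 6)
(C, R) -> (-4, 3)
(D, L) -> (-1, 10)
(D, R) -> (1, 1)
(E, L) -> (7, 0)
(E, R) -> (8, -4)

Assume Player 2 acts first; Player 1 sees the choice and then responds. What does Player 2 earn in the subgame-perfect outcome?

0

Work backward from Player 1's decision.
- L → Player 1 plays E (best of -4, 5, 5, -1, 7); Player 2 gets 0.
- R → Player 1 plays E (best of -4, 4, -4, 1, 8); Player 2 gets -4.
Among 0, -4, the best is 0 at L. Subgame-perfect outcome: (E, L) with payoffs (7, 0).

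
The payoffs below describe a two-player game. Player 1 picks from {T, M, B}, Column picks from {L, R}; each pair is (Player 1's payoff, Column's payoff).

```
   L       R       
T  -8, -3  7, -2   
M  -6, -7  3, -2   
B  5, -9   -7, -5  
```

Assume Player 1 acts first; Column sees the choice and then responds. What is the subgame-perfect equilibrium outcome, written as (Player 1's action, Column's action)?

Solve by backward induction (Player 1 leads).
- T → Column plays R (best of -3, -2); Player 1 gets 7.
- M → Column plays R (best of -7, -2); Player 1 gets 3.
- B → Column plays R (best of -9, -5); Player 1 gets -7.
Among 7, 3, -7, the best is 7 at T. Subgame-perfect outcome: (T, R) with payoffs (7, -2).

(T, R)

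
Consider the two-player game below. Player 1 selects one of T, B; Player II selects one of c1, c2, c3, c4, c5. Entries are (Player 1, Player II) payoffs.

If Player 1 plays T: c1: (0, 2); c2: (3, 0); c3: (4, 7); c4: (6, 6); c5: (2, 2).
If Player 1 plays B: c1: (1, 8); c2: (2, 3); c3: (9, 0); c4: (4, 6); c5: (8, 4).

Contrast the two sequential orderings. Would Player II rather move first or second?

first

If Player 1 leads: Player II's best replies are T→c3, B→c1; Player 1's induced payoffs 4, 1; outcome (T, c3), payoffs (4, 7).
If Player II leads: Player 1's best replies are c1→B, c2→T, c3→B, c4→T, c5→B; Player II's induced payoffs 8, 0, 0, 6, 4; outcome (B, c1), payoffs (1, 8).
Player II gets 8 moving first and 7 moving second, so Player II prefers to move first.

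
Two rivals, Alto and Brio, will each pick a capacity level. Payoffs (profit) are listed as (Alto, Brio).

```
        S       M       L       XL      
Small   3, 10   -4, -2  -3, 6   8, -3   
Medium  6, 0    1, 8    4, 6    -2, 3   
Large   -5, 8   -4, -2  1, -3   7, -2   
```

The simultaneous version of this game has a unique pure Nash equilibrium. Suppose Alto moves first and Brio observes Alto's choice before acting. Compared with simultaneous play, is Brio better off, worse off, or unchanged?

Work backward from Brio's decision.
- Small: Brio compares 10, -2, 6, -3 and picks S; Alto would get 3.
- Medium: Brio compares 0, 8, 6, 3 and picks M; Alto would get 1.
- Large: Brio compares 8, -2, -3, -2 and picks S; Alto would get -5.
Maximizing over 3, 1, -5, Alto chooses Small. Subgame-perfect outcome: (Small, S) with payoffs (3, 10).
Under simultaneous play:
Alto's best replies: S→Medium; M→Medium; L→Medium; XL→Small.
Brio's best replies: Small→S; Medium→M; Large→S.
Only (Medium, M) has each player best-responding; Nash payoffs (1, 8).
Brio earns 10 sequentially versus 8 at the Nash outcome: better off.

better off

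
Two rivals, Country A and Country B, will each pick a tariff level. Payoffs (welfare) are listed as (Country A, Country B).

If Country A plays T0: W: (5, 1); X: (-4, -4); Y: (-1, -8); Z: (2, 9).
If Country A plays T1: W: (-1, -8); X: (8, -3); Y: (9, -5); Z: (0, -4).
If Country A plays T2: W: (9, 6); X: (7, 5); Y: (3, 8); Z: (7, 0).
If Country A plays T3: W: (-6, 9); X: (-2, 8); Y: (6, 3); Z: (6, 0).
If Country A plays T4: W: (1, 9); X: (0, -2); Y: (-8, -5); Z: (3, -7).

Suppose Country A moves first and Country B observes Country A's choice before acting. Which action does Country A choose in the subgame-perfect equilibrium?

T1

Work backward from Country B's decision.
- T0: BR = Z, leader payoff 2.
- T1: BR = X, leader payoff 8.
- T2: BR = Y, leader payoff 3.
- T3: BR = W, leader payoff -6.
- T4: BR = W, leader payoff 1.
Maximizing over 2, 8, 3, -6, 1, Country A chooses T1. Subgame-perfect outcome: (T1, X) with payoffs (8, -3).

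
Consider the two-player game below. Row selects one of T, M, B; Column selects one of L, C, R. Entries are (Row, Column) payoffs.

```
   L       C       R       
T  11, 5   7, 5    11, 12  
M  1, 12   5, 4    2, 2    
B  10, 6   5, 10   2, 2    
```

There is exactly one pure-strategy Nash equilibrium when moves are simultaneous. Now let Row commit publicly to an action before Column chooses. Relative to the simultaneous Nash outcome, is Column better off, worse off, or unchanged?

Backward induction with Row moving first.
- T: BR = R, leader payoff 11.
- M: BR = L, leader payoff 1.
- B: BR = C, leader payoff 5.
Maximizing over 11, 1, 5, Row chooses T. Subgame-perfect outcome: (T, R) with payoffs (11, 12).
Under simultaneous play:
Row's best replies: L→T; C→T; R→T.
Column's best replies: T→R; M→L; B→C.
Only (T, R) has each player best-responding; Nash payoffs (11, 12).
Column earns 12 sequentially versus 12 at the Nash outcome: unchanged.

unchanged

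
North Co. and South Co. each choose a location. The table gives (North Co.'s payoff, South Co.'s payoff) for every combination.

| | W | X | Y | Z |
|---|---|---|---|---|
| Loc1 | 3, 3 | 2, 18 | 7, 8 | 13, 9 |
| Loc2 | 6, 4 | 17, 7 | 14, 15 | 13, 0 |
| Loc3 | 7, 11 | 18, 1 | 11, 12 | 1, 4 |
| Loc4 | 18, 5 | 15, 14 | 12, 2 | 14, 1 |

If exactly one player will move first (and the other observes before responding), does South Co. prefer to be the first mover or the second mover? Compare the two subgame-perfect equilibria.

first

If North Co. leads: South Co.'s best replies are Loc1→X, Loc2→Y, Loc3→Y, Loc4→X; North Co.'s induced payoffs 2, 14, 11, 15; outcome (Loc4, X), payoffs (15, 14).
If South Co. leads: North Co.'s best replies are W→Loc4, X→Loc3, Y→Loc2, Z→Loc4; South Co.'s induced payoffs 5, 1, 15, 1; outcome (Loc2, Y), payoffs (14, 15).
South Co. gets 15 moving first and 14 moving second, so South Co. prefers to move first.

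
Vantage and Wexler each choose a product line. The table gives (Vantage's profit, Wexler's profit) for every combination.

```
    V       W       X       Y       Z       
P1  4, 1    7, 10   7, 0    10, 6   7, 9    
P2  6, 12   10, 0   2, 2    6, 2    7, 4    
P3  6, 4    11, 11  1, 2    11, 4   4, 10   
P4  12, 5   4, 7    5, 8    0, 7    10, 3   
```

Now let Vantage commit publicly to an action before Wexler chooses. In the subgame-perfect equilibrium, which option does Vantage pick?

Backward induction with Vantage moving first.
- P1 → Wexler plays W (best of 1, 10, 0, 6, 9); Vantage gets 7.
- P2 → Wexler plays V (best of 12, 0, 2, 2, 4); Vantage gets 6.
- P3 → Wexler plays W (best of 4, 11, 2, 4, 10); Vantage gets 11.
- P4 → Wexler plays X (best of 5, 7, 8, 7, 3); Vantage gets 5.
Vantage's induced payoffs are 7, 6, 11, 5, so Vantage commits to P3. Subgame-perfect outcome: (P3, W) with payoffs (11, 11).

P3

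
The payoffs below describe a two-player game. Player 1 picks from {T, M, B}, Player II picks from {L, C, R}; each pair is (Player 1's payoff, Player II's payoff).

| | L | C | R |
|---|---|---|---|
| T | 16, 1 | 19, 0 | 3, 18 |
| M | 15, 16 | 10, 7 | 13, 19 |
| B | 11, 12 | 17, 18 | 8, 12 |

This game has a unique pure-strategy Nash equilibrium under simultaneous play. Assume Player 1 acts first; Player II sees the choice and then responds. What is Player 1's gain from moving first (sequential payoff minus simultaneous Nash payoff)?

4

Work backward from Player II's decision.
- T: BR = R, leader payoff 3.
- M: BR = R, leader payoff 13.
- B: BR = C, leader payoff 17.
Among 3, 13, 17, the best is 17 at B. Subgame-perfect outcome: (B, C) with payoffs (17, 18).
Under simultaneous play:
Player 1's best replies: L→T; C→T; R→M.
Player II's best replies: T→R; M→R; B→C.
Only (M, R) has each player best-responding; Nash payoffs (13, 19).
Player 1's commitment gain: 17 − 13 = 4.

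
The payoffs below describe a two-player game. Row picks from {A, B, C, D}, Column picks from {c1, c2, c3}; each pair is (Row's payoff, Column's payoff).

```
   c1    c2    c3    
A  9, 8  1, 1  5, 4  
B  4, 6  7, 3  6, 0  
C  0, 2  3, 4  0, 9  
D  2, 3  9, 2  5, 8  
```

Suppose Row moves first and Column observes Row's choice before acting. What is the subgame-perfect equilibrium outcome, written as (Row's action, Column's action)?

(A, c1)

Solve by backward induction (Row leads).
- A: Column compares 8, 1, 4 and picks c1; Row would get 9.
- B: Column compares 6, 3, 0 and picks c1; Row would get 4.
- C: Column compares 2, 4, 9 and picks c3; Row would get 0.
- D: Column compares 3, 2, 8 and picks c3; Row would get 5.
Among 9, 4, 0, 5, the best is 9 at A. Subgame-perfect outcome: (A, c1) with payoffs (9, 8).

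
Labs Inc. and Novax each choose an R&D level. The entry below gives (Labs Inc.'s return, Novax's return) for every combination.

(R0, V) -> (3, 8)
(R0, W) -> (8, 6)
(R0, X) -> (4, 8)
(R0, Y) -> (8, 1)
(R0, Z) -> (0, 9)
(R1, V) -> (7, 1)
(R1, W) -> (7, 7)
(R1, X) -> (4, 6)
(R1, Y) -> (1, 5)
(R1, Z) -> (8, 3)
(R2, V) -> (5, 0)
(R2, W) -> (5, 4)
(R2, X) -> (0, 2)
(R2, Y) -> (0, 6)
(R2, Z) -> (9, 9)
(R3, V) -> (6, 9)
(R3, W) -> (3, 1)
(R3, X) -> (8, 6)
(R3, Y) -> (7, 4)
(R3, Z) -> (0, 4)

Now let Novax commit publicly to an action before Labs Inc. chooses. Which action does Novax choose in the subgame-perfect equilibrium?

Z

Work backward from Labs Inc.'s decision.
- V → Labs Inc. plays R1 (best of 3, 7, 5, 6); Novax gets 1.
- W → Labs Inc. plays R0 (best of 8, 7, 5, 3); Novax gets 6.
- X → Labs Inc. plays R3 (best of 4, 4, 0, 8); Novax gets 6.
- Y → Labs Inc. plays R0 (best of 8, 1, 0, 7); Novax gets 1.
- Z → Labs Inc. plays R2 (best of 0, 8, 9, 0); Novax gets 9.
Among 1, 6, 6, 1, 9, the best is 9 at Z. Subgame-perfect outcome: (R2, Z) with payoffs (9, 9).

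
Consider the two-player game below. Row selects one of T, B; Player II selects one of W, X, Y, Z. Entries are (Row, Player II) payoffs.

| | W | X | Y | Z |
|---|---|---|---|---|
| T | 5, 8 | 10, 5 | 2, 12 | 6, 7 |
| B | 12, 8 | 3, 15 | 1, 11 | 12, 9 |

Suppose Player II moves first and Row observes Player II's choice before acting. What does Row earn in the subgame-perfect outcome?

Row best-responds to each possible Player II move:
- W: BR = B, leader payoff 8.
- X: BR = T, leader payoff 5.
- Y: BR = T, leader payoff 12.
- Z: BR = B, leader payoff 9.
Maximizing over 8, 5, 12, 9, Player II chooses Y. Subgame-perfect outcome: (T, Y) with payoffs (2, 12).

2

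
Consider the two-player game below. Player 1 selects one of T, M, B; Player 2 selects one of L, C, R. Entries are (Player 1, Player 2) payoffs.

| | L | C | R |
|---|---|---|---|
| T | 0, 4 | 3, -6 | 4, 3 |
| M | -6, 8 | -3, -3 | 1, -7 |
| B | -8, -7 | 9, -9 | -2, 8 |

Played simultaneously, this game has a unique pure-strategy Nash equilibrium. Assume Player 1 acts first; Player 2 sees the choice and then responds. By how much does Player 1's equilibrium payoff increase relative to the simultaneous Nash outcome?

Solve by backward induction (Player 1 leads).
- T → Player 2 plays L (best of 4, -6, 3); Player 1 gets 0.
- M → Player 2 plays L (best of 8, -3, -7); Player 1 gets -6.
- B → Player 2 plays R (best of -7, -9, 8); Player 1 gets -2.
Maximizing over 0, -6, -2, Player 1 chooses T. Subgame-perfect outcome: (T, L) with payoffs (0, 4).
Now find the simultaneous Nash equilibrium.
Player 1's best replies: L→T; C→B; R→T.
Player 2's best replies: T→L; M→L; B→R.
Only (T, L) has each player best-responding; Nash payoffs (0, 4).
Player 1's commitment gain: 0 − 0 = 0.

0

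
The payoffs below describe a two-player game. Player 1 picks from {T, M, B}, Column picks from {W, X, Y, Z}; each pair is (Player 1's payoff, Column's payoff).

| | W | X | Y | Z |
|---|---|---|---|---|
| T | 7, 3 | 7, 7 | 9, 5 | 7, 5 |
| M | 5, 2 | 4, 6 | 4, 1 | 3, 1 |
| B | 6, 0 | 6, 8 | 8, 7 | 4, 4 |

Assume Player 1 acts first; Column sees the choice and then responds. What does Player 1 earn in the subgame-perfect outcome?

7

Column best-responds to each possible Player 1 move:
- T → Column plays X (best of 3, 7, 5, 5); Player 1 gets 7.
- M → Column plays X (best of 2, 6, 1, 1); Player 1 gets 4.
- B → Column plays X (best of 0, 8, 7, 4); Player 1 gets 6.
Player 1's induced payoffs are 7, 4, 6, so Player 1 commits to T. Subgame-perfect outcome: (T, X) with payoffs (7, 7).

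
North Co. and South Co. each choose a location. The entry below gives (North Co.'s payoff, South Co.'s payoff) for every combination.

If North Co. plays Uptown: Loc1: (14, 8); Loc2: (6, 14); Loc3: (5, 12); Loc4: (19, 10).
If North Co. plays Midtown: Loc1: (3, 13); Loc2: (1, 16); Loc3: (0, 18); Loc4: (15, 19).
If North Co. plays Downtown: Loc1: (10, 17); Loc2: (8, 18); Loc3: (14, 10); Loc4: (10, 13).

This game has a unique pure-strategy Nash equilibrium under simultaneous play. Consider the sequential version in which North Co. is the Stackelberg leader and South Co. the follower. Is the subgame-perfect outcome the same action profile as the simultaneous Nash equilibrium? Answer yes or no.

Solve by backward induction (North Co. leads).
- Uptown: South Co. compares 8, 14, 12, 10 and picks Loc2; North Co. would get 6.
- Midtown: South Co. compares 13, 16, 18, 19 and picks Loc4; North Co. would get 15.
- Downtown: South Co. compares 17, 18, 10, 13 and picks Loc2; North Co. would get 8.
Among 6, 15, 8, the best is 15 at Midtown. Subgame-perfect outcome: (Midtown, Loc4) with payoffs (15, 19).
For the simultaneous game, intersect best replies.
North Co.'s best replies: Loc1→Uptown; Loc2→Downtown; Loc3→Downtown; Loc4→Uptown.
South Co.'s best replies: Uptown→Loc2; Midtown→Loc4; Downtown→Loc2.
Only (Downtown, Loc2) has each player best-responding; Nash payoffs (8, 18).
Sequential outcome (Midtown, Loc4) differs from the Nash profile (Downtown, Loc2).

no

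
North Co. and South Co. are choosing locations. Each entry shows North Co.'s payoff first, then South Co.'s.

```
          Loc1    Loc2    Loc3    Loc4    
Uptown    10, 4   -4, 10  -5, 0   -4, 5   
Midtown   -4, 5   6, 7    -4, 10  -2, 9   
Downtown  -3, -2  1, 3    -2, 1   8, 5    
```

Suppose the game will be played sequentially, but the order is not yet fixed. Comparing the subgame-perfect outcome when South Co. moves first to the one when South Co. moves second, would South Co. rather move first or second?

If North Co. leads: South Co.'s best replies are Uptown→Loc2, Midtown→Loc3, Downtown→Loc4; North Co.'s induced payoffs -4, -4, 8; outcome (Downtown, Loc4), payoffs (8, 5).
If South Co. leads: North Co.'s best replies are Loc1→Uptown, Loc2→Midtown, Loc3→Downtown, Loc4→Downtown; South Co.'s induced payoffs 4, 7, 1, 5; outcome (Midtown, Loc2), payoffs (6, 7).
South Co. gets 7 moving first and 5 moving second, so South Co. prefers to move first.

first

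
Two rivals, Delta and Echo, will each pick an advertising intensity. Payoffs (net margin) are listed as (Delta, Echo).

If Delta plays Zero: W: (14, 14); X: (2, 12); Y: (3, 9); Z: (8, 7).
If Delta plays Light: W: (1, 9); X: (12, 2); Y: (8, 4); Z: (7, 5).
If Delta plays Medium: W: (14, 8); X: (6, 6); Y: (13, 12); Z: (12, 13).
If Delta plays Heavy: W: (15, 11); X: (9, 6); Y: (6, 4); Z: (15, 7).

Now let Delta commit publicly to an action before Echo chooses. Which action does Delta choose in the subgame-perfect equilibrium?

Heavy

Work backward from Echo's decision.
- Zero: Echo compares 14, 12, 9, 7 and picks W; Delta would get 14.
- Light: Echo compares 9, 2, 4, 5 and picks W; Delta would get 1.
- Medium: Echo compares 8, 6, 12, 13 and picks Z; Delta would get 12.
- Heavy: Echo compares 11, 6, 4, 7 and picks W; Delta would get 15.
Maximizing over 14, 1, 12, 15, Delta chooses Heavy. Subgame-perfect outcome: (Heavy, W) with payoffs (15, 11).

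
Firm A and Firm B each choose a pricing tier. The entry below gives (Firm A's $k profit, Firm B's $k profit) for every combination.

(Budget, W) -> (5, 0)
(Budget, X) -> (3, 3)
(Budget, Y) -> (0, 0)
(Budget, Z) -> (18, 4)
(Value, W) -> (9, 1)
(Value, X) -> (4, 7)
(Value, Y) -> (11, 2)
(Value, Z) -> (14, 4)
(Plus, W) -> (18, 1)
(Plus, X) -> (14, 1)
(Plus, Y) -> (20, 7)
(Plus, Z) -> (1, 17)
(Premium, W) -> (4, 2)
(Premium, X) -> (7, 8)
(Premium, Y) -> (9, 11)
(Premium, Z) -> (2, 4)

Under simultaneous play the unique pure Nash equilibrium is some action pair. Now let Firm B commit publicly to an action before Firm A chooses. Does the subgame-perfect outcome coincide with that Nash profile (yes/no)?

no

Work backward from Firm A's decision.
- W → Firm A plays Plus (best of 5, 9, 18, 4); Firm B gets 1.
- X → Firm A plays Plus (best of 3, 4, 14, 7); Firm B gets 1.
- Y → Firm A plays Plus (best of 0, 11, 20, 9); Firm B gets 7.
- Z → Firm A plays Budget (best of 18, 14, 1, 2); Firm B gets 4.
Maximizing over 1, 1, 7, 4, Firm B chooses Y. Subgame-perfect outcome: (Plus, Y) with payoffs (20, 7).
Now find the simultaneous Nash equilibrium.
Firm A's best replies: W→Plus; X→Plus; Y→Plus; Z→Budget.
Firm B's best replies: Budget→Z; Value→X; Plus→Z; Premium→Y.
Only (Budget, Z) has each player best-responding; Nash payoffs (18, 4).
Sequential outcome (Plus, Y) differs from the Nash profile (Budget, Z).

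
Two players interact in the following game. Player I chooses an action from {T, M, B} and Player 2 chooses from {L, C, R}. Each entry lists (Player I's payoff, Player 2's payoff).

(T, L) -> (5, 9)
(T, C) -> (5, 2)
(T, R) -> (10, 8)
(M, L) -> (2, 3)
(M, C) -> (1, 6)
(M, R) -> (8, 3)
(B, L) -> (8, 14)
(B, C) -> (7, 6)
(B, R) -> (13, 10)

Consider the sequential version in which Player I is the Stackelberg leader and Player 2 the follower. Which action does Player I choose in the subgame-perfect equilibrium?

Player 2 best-responds to each possible Player I move:
- T: Player 2 compares 9, 2, 8 and picks L; Player I would get 5.
- M: Player 2 compares 3, 6, 3 and picks C; Player I would get 1.
- B: Player 2 compares 14, 6, 10 and picks L; Player I would get 8.
Among 5, 1, 8, the best is 8 at B. Subgame-perfect outcome: (B, L) with payoffs (8, 14).

B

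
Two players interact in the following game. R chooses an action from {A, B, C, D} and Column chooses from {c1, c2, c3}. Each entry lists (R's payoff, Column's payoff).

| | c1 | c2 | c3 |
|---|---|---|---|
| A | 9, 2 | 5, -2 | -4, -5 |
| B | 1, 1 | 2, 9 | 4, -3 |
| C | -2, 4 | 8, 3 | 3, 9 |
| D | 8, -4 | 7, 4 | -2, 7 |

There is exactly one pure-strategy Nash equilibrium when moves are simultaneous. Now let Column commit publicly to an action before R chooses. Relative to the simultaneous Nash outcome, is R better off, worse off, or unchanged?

worse off

Solve by backward induction (Column leads).
- c1 → R plays A (best of 9, 1, -2, 8); Column gets 2.
- c2 → R plays C (best of 5, 2, 8, 7); Column gets 3.
- c3 → R plays B (best of -4, 4, 3, -2); Column gets -3.
Among 2, 3, -3, the best is 3 at c2. Subgame-perfect outcome: (C, c2) with payoffs (8, 3).
Under simultaneous play:
R's best replies: c1→A; c2→C; c3→B.
Column's best replies: A→c1; B→c2; C→c3; D→c3.
Only (A, c1) has each player best-responding; Nash payoffs (9, 2).
R earns 8 sequentially versus 9 at the Nash outcome: worse off.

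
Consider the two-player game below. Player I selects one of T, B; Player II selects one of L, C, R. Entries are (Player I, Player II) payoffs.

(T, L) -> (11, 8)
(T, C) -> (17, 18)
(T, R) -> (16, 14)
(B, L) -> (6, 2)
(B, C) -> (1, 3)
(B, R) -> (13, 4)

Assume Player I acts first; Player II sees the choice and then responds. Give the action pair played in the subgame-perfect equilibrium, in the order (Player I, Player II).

(T, C)

Solve by backward induction (Player I leads).
- T → Player II plays C (best of 8, 18, 14); Player I gets 17.
- B → Player II plays R (best of 2, 3, 4); Player I gets 13.
Player I's induced payoffs are 17, 13, so Player I commits to T. Subgame-perfect outcome: (T, C) with payoffs (17, 18).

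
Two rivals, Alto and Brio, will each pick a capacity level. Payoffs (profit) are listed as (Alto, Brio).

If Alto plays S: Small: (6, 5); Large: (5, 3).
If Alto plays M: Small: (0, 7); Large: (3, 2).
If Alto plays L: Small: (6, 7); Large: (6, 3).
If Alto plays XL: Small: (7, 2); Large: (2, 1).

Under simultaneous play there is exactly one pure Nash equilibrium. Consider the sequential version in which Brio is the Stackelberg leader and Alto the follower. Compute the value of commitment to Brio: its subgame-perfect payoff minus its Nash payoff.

Alto best-responds to each possible Brio move:
- Small → Alto plays XL (best of 6, 0, 6, 7); Brio gets 2.
- Large → Alto plays L (best of 5, 3, 6, 2); Brio gets 3.
Brio's induced payoffs are 2, 3, so Brio commits to Large. Subgame-perfect outcome: (L, Large) with payoffs (6, 3).
Under simultaneous play:
Alto's best replies: Small→XL; Large→L.
Brio's best replies: S→Small; M→Small; L→Small; XL→Small.
The unique mutual best reply is (XL, Small), giving (7, 2).
Brio's commitment gain: 3 − 2 = 1.

1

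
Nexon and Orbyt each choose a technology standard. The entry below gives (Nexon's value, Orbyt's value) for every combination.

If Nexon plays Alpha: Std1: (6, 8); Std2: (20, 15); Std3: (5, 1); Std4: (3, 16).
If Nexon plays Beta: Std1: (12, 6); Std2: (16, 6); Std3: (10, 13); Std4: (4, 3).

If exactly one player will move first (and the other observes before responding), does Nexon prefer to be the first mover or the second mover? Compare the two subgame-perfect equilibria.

If Nexon leads: Orbyt's best replies are Alpha→Std4, Beta→Std3; Nexon's induced payoffs 3, 10; outcome (Beta, Std3), payoffs (10, 13).
If Orbyt leads: Nexon's best replies are Std1→Beta, Std2→Alpha, Std3→Beta, Std4→Beta; Orbyt's induced payoffs 6, 15, 13, 3; outcome (Alpha, Std2), payoffs (20, 15).
Nexon gets 10 moving first and 20 moving second, so Nexon prefers to move second.

second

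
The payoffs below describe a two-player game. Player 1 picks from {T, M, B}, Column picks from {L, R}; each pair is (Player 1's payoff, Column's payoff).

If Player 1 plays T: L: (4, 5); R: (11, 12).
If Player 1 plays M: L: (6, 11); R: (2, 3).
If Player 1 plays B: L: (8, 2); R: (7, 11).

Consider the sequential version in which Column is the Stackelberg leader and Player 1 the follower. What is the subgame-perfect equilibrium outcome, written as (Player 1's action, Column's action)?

(T, R)

Player 1 best-responds to each possible Column move:
- L: BR = B, leader payoff 2.
- R: BR = T, leader payoff 12.
Maximizing over 2, 12, Column chooses R. Subgame-perfect outcome: (T, R) with payoffs (11, 12).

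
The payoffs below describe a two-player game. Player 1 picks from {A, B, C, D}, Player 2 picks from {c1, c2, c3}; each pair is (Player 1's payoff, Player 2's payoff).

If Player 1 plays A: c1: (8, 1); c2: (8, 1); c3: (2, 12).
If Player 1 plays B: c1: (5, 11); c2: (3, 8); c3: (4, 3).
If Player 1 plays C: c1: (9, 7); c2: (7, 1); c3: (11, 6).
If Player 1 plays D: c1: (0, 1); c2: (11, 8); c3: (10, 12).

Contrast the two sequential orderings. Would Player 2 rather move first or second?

second

If Player 1 leads: Player 2's best replies are A→c3, B→c1, C→c1, D→c3; Player 1's induced payoffs 2, 5, 9, 10; outcome (D, c3), payoffs (10, 12).
If Player 2 leads: Player 1's best replies are c1→C, c2→D, c3→C; Player 2's induced payoffs 7, 8, 6; outcome (D, c2), payoffs (11, 8).
Player 2 gets 8 moving first and 12 moving second, so Player 2 prefers to move second.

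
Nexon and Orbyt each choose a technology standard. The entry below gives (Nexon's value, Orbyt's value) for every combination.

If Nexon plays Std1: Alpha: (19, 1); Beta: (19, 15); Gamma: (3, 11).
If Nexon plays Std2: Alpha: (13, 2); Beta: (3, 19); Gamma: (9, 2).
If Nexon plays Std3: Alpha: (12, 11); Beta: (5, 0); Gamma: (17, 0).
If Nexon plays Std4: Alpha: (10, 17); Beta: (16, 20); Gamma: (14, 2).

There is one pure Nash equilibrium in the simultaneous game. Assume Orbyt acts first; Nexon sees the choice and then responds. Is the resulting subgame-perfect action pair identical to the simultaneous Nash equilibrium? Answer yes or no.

Nexon best-responds to each possible Orbyt move:
- Alpha: Nexon compares 19, 13, 12, 10 and picks Std1; Orbyt would get 1.
- Beta: Nexon compares 19, 3, 5, 16 and picks Std1; Orbyt would get 15.
- Gamma: Nexon compares 3, 9, 17, 14 and picks Std3; Orbyt would get 0.
Orbyt's induced payoffs are 1, 15, 0, so Orbyt commits to Beta. Subgame-perfect outcome: (Std1, Beta) with payoffs (19, 15).
Under simultaneous play:
Nexon's best replies: Alpha→Std1; Beta→Std1; Gamma→Std3.
Orbyt's best replies: Std1→Beta; Std2→Beta; Std3→Alpha; Std4→Beta.
The unique mutual best reply is (Std1, Beta), giving (19, 15).
Sequential outcome (Std1, Beta) coincides with the Nash profile (Std1, Beta).

yes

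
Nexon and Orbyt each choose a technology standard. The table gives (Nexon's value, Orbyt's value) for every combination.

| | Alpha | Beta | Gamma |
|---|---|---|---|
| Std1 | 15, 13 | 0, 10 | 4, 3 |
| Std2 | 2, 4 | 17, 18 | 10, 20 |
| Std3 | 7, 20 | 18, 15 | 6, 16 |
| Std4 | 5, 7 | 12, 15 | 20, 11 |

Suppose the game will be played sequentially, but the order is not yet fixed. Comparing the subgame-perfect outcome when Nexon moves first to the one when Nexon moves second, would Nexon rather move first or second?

second

If Nexon leads: Orbyt's best replies are Std1→Alpha, Std2→Gamma, Std3→Alpha, Std4→Beta; Nexon's induced payoffs 15, 10, 7, 12; outcome (Std1, Alpha), payoffs (15, 13).
If Orbyt leads: Nexon's best replies are Alpha→Std1, Beta→Std3, Gamma→Std4; Orbyt's induced payoffs 13, 15, 11; outcome (Std3, Beta), payoffs (18, 15).
Nexon gets 15 moving first and 18 moving second, so Nexon prefers to move second.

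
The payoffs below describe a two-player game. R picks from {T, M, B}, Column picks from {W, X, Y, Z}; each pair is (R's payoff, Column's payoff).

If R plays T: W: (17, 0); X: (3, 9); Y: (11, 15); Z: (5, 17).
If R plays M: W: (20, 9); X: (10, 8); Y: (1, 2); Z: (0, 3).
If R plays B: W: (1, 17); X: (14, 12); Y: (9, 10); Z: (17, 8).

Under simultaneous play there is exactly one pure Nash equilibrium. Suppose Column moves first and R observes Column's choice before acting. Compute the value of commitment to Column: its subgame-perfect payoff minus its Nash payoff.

6

Work backward from R's decision.
- W: BR = M, leader payoff 9.
- X: BR = B, leader payoff 12.
- Y: BR = T, leader payoff 15.
- Z: BR = B, leader payoff 8.
Column's induced payoffs are 9, 12, 15, 8, so Column commits to Y. Subgame-perfect outcome: (T, Y) with payoffs (11, 15).
For the simultaneous game, intersect best replies.
R's best replies: W→M; X→B; Y→T; Z→B.
Column's best replies: T→Z; M→W; B→W.
Only (M, W) has each player best-responding; Nash payoffs (20, 9).
Column's commitment gain: 15 − 9 = 6.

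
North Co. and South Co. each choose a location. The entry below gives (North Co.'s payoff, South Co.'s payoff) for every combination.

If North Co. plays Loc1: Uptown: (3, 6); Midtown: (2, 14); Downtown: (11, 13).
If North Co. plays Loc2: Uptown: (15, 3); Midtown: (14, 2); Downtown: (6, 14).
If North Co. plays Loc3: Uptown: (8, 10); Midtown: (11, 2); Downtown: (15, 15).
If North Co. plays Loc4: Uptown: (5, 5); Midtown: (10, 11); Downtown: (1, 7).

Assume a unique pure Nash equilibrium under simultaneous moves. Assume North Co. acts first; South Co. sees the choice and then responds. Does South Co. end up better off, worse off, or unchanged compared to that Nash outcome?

South Co. best-responds to each possible North Co. move:
- Loc1: BR = Midtown, leader payoff 2.
- Loc2: BR = Downtown, leader payoff 6.
- Loc3: BR = Downtown, leader payoff 15.
- Loc4: BR = Midtown, leader payoff 10.
Among 2, 6, 15, 10, the best is 15 at Loc3. Subgame-perfect outcome: (Loc3, Downtown) with payoffs (15, 15).
Now find the simultaneous Nash equilibrium.
North Co.'s best replies: Uptown→Loc2; Midtown→Loc2; Downtown→Loc3.
South Co.'s best replies: Loc1→Midtown; Loc2→Downtown; Loc3→Downtown; Loc4→Midtown.
The unique mutual best reply is (Loc3, Downtown), giving (15, 15).
South Co. earns 15 sequentially versus 15 at the Nash outcome: unchanged.

unchanged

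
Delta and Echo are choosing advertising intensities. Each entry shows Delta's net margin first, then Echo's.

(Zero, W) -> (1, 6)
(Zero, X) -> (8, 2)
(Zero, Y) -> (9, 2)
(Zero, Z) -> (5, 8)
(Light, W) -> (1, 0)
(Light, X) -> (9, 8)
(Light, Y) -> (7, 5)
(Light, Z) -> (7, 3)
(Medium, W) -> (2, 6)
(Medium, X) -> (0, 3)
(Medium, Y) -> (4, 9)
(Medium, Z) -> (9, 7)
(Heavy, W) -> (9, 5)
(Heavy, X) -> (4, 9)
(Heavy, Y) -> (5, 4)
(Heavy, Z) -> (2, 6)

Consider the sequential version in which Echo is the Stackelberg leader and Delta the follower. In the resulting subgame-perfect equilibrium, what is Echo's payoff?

Solve by backward induction (Echo leads).
- W → Delta plays Heavy (best of 1, 1, 2, 9); Echo gets 5.
- X → Delta plays Light (best of 8, 9, 0, 4); Echo gets 8.
- Y → Delta plays Zero (best of 9, 7, 4, 5); Echo gets 2.
- Z → Delta plays Medium (best of 5, 7, 9, 2); Echo gets 7.
Maximizing over 5, 8, 2, 7, Echo chooses X. Subgame-perfect outcome: (Light, X) with payoffs (9, 8).

8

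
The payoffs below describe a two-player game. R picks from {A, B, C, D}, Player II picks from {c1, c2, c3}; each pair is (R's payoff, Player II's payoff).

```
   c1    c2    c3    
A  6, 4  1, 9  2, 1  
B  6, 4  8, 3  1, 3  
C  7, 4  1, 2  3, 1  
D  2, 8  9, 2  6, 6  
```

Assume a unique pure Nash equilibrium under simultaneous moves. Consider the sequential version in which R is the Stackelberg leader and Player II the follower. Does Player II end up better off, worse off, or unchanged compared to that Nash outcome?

unchanged

Player II best-responds to each possible R move:
- A: Player II compares 4, 9, 1 and picks c2; R would get 1.
- B: Player II compares 4, 3, 3 and picks c1; R would get 6.
- C: Player II compares 4, 2, 1 and picks c1; R would get 7.
- D: Player II compares 8, 2, 6 and picks c1; R would get 2.
Maximizing over 1, 6, 7, 2, R chooses C. Subgame-perfect outcome: (C, c1) with payoffs (7, 4).
Under simultaneous play:
R's best replies: c1→C; c2→D; c3→D.
Player II's best replies: A→c2; B→c1; C→c1; D→c1.
Only (C, c1) has each player best-responding; Nash payoffs (7, 4).
Player II earns 4 sequentially versus 4 at the Nash outcome: unchanged.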